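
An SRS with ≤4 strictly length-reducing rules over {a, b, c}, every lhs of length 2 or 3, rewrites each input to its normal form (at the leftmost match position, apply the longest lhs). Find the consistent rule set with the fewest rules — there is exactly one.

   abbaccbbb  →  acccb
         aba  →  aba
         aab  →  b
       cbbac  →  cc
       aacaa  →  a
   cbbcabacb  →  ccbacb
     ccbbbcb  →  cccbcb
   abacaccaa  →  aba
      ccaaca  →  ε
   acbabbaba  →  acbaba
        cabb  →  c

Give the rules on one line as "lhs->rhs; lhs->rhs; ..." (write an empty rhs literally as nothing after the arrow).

aa->; bb->c; ca->

  | abbaccbbb => acaccbbb => accbbb => acccb
  | aba
  | aab => b
  | cbbac => ccac => cc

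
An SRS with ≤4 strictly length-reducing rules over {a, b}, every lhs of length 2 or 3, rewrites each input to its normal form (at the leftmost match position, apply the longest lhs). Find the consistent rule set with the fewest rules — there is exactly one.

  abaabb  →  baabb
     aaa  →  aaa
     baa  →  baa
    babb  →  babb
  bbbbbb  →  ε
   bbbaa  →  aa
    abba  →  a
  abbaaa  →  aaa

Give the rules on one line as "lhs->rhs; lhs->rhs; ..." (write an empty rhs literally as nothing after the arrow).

aba->ba; bba->; bbb->

  | abaabb => baabb
  | aaa
  | baa
  | babb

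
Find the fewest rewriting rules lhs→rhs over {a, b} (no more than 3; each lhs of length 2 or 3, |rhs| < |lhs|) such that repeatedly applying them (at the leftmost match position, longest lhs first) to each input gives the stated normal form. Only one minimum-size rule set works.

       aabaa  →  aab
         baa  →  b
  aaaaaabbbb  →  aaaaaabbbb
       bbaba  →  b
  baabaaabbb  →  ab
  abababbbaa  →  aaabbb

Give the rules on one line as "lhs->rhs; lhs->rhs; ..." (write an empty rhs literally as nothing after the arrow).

baa->b; bab->a

  | aabaa => aab
  | baa => b
  | aaaaaabbbb
  | bbaba => baa => b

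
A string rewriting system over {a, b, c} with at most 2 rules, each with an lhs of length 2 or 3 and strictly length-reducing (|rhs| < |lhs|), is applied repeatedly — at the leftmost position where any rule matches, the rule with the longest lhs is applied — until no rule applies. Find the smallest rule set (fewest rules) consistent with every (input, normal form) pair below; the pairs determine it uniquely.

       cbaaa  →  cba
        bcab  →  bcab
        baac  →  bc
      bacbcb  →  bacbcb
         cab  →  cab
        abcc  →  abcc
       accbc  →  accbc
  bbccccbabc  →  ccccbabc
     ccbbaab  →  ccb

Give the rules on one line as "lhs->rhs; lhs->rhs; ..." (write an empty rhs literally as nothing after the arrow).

  | cbaaa => cba
  | bcab
  | baac => bc
  | bacbcb

aa->; bb->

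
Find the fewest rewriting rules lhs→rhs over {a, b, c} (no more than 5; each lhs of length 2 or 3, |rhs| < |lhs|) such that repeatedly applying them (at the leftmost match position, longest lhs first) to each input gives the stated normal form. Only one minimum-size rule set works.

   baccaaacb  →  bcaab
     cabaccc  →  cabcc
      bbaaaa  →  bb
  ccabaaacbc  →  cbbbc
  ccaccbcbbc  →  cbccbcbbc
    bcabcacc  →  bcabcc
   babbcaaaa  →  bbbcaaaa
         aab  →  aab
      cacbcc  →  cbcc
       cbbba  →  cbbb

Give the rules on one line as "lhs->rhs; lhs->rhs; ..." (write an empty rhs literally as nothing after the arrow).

  | baccaaacb => bcaaacb => bcaab
  | cabaccc => cabcc
  | bbaaaa => bbaaa => bbaa => bba => bb
  | ccabaaacbc => cbbaaacbc => cbbaacbc => cbbacbc => cbbbc

ac->; ba->b; bac->b; cca->cb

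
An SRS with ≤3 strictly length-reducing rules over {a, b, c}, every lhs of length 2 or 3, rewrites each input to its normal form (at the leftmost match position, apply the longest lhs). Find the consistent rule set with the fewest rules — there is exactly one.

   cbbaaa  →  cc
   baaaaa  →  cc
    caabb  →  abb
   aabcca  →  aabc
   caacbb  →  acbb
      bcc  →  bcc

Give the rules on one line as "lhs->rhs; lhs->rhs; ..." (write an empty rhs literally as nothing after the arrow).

  | cbbaaa => cbcaa => cba => cc
  | baaaaa => caaaa => aaa => cc
  | caabb => abb
  | aabcca => aabc

aaa->cc; ba->c; ca->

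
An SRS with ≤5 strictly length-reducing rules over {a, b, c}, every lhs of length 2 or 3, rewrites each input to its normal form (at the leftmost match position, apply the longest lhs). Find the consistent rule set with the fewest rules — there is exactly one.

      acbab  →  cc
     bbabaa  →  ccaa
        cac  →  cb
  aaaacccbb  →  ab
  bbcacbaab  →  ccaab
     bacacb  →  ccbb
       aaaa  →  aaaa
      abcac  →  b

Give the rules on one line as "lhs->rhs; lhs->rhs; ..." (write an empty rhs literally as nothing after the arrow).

  | acbab => bbab => bcb => cc
  | bbabaa => bcbaa => ccaa
  | cac => cb
  | aaaacccbb => aaabccbb => aaabcbb => aaaccb => aabcb => aacc => abc => ab

ac->b; ba->c; bc->b; bcb->cc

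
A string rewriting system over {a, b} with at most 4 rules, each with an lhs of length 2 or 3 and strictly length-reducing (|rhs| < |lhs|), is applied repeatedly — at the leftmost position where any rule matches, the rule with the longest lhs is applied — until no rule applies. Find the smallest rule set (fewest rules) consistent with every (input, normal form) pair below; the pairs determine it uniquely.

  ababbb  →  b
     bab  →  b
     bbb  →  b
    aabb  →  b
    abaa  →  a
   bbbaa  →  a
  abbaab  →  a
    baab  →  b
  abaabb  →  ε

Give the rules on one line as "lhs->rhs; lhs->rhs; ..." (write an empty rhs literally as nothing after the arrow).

aab->a; ab->b; ba->; bb->

  | ababbb => babbb => bbb => b
  | bab => b
  | bbb => b
  | aabb => ab => b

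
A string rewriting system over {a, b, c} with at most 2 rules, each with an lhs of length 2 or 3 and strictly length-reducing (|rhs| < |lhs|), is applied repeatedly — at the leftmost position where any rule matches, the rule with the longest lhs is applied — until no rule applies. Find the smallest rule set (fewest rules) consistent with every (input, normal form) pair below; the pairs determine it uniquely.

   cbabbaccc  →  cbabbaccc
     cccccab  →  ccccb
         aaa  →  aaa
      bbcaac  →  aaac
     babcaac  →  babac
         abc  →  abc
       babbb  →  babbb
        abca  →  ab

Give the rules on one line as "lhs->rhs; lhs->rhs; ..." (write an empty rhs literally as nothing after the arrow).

  | cbabbaccc
  | cccccab => ccccb
  | aaa
  | bbcaac => aaac

bbc->a; ca->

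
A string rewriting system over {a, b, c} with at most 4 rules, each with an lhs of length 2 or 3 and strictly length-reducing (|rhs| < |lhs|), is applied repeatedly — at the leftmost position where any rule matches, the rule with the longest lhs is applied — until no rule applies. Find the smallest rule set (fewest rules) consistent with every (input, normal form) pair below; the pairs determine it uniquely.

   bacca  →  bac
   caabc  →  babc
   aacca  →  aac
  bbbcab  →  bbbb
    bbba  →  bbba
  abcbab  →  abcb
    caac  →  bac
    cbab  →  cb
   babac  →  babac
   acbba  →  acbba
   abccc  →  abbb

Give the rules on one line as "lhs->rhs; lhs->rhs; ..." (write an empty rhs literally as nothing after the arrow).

  | bacca => bac
  | caabc => babc
  | aacca => aac
  | bbbcab => bbbb

ca->; caa->ba; cba->c; ccc->bb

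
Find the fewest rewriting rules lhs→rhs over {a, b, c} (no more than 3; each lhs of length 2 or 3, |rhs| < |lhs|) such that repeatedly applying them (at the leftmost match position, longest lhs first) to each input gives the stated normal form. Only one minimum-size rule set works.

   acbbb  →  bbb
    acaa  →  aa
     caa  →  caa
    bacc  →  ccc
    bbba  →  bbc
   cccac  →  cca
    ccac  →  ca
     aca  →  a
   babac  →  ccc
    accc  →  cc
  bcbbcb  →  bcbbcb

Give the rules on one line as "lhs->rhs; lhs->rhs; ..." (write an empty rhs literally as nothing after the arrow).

ac->; ba->c; cac->a

  | acbbb => bbb
  | acaa => aa
  | caa
  | bacc => ccc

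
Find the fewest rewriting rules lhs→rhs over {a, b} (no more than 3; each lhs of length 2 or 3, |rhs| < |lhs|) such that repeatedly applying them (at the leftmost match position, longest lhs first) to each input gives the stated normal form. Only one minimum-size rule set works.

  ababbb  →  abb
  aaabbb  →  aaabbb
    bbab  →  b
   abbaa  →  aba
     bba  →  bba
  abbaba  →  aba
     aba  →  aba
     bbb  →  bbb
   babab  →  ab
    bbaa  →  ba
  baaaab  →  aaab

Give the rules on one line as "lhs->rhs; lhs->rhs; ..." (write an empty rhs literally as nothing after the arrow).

  | ababbb => abb
  | aaabbb
  | bbab => b
  | abbaa => aba

baa->a; bab->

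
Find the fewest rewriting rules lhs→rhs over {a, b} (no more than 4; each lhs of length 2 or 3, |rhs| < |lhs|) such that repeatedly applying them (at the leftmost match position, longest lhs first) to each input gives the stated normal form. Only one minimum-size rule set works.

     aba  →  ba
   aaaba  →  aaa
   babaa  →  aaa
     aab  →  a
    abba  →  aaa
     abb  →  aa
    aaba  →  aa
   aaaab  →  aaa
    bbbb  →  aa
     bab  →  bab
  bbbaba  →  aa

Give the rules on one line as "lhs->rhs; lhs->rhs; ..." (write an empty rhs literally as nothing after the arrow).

  | aba => ba
  | aaaba => aaa
  | babaa => bbaa => aaa
  | aab => a

aab->a; aba->ba; bb->a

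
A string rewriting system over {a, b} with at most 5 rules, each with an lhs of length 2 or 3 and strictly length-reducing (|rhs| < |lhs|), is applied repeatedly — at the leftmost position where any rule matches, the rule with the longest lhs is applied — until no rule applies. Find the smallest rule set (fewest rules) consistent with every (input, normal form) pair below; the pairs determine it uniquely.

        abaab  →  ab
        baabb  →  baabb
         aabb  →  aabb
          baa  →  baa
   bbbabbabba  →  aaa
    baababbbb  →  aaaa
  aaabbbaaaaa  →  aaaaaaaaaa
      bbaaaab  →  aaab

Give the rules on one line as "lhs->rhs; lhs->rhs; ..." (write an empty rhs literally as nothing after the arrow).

  | abaab => ab
  | baabb
  | aabb
  | baa

aba->; bab->aa; bba->; bbb->aa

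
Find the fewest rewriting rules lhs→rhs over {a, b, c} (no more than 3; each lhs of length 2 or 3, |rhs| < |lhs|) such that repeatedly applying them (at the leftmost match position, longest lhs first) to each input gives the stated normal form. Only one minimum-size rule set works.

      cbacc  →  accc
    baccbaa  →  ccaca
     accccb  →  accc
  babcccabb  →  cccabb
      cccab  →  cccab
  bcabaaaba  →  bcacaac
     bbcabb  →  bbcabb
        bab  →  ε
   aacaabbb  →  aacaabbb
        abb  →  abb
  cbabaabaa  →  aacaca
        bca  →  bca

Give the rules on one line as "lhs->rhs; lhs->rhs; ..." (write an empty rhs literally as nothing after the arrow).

  | cbacc => accc
  | baccbaa => cccbaa => ccaca
  | accccb => accc
  | babcccabb => cbcccabb => cccabb

ba->c; cb->; cba->ac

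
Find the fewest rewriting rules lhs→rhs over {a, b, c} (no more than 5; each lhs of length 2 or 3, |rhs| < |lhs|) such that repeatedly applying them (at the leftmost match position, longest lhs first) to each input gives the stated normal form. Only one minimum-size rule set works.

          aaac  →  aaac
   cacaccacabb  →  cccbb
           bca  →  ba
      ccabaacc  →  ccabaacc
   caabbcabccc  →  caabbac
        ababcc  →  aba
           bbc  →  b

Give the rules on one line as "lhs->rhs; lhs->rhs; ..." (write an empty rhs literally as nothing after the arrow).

aca->; bc->; bca->ba; bcc->

  | aaac
  | cacaccacabb => cccacabb => cccbb
  | bca => ba
  | ccabaacc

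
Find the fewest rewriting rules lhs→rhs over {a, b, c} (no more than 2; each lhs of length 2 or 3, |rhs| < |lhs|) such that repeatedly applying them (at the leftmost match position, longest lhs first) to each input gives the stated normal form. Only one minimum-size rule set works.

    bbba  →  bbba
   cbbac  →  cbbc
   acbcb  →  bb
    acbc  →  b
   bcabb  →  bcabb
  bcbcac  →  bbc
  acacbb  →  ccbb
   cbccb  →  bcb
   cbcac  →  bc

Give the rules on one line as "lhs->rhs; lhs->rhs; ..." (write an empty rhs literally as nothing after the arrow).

ac->c; cbc->b

  | bbba
  | cbbac => cbbc
  | acbcb => cbcb => bb
  | acbc => cbc => b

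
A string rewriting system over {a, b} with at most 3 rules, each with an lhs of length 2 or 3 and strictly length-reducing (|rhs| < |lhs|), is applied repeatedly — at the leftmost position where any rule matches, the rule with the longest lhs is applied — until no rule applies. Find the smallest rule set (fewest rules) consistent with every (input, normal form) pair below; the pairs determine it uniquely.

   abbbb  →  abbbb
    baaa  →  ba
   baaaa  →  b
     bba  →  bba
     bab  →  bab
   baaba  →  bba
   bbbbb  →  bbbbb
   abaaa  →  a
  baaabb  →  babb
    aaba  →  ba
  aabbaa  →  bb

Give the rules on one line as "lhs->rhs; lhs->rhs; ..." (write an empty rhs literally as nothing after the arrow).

  | abbbb
  | baaa => ba
  | baaaa => baa => b
  | bba

aa->; aba->a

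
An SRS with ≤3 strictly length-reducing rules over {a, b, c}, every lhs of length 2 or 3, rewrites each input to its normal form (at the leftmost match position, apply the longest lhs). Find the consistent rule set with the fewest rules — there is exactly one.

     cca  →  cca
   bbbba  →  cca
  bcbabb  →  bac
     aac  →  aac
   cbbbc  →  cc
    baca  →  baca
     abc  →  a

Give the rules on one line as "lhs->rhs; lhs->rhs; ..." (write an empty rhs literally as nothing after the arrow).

  | cca
  | bbbba => cbba => cca
  | bcbabb => babb => bac
  | aac

bb->c; bc->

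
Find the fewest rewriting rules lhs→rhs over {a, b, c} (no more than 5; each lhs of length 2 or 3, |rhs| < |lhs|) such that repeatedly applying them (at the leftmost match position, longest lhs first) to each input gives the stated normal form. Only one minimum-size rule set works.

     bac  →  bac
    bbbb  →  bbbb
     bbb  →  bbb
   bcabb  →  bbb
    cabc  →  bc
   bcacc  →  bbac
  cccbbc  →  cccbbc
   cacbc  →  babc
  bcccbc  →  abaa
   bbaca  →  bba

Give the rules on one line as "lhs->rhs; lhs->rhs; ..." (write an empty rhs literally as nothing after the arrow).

  | bac
  | bbbb
  | bbb
  | bcabb => bbb

bcc->ab; ca->; cac->ba; cbc->aa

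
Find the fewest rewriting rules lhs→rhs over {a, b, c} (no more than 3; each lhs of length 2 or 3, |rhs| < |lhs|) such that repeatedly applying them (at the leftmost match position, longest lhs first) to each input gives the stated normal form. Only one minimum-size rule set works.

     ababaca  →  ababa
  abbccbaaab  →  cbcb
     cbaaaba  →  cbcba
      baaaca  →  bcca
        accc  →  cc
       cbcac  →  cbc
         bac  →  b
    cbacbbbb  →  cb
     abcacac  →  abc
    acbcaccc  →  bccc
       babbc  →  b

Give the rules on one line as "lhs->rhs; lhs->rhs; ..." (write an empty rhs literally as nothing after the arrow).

aaa->c; ac->; bb->

  | ababaca => ababa
  | abbccbaaab => accbaaab => cbaaab => cbcb
  | cbaaaba => cbcba
  | baaaca => bcca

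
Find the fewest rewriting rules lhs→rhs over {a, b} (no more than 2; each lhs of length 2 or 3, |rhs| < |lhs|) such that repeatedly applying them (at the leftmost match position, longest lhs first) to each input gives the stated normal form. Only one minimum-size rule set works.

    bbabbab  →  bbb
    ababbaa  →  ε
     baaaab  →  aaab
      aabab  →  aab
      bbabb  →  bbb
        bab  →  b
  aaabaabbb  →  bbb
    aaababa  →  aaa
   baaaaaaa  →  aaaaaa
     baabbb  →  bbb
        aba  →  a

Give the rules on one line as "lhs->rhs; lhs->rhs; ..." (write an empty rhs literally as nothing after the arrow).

abb->bb; ba->

  | bbabbab => bbbab => bbb
  | ababbaa => abbaa => bbaa => ba => ε
  | baaaab => aaab
  | aabab => aab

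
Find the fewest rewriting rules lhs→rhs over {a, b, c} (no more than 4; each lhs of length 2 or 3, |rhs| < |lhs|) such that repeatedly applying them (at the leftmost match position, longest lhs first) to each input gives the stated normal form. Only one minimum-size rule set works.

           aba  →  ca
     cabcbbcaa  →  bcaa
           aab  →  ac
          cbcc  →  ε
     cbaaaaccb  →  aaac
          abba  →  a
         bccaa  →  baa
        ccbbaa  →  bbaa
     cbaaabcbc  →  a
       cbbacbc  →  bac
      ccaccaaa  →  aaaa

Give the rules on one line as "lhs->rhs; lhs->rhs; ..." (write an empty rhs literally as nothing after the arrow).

ab->c; cb->; cc->

  | aba => ca
  | cabcbbcaa => cccbbcaa => cbbcaa => bcaa
  | aab => ac
  | cbcc => cc => ε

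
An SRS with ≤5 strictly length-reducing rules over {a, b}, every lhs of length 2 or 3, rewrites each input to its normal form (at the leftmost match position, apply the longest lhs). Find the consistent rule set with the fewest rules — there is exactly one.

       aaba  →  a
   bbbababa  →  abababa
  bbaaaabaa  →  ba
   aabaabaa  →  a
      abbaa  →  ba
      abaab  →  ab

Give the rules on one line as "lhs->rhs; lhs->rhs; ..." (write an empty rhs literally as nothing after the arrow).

  | aaba => a
  | bbbababa => abababa
  | bbaaaabaa => aaaaabaa => baabaa => baa => ba
  | aabaabaa => aabaa => aa => a

aa->a; aaa->b; aab->; bb->a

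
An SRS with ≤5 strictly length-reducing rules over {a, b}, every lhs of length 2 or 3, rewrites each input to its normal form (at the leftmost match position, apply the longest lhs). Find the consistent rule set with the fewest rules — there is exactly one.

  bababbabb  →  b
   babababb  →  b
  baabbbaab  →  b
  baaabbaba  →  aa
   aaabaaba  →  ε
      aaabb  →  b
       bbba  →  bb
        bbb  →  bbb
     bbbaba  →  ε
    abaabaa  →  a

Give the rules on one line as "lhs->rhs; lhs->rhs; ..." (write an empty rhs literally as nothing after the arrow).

ab->b; abb->ab; ba->; bab->a

  | bababbabb => aabbabb => aababb => ababb => babb => ab => b
  | babababb => aababb => ababb => babb => ab => b
  | baabbbaab => abbbaab => abbaab => abaab => baab => ab => b
  | baaabbaba => aabbaba => aababa => ababa => baba => aa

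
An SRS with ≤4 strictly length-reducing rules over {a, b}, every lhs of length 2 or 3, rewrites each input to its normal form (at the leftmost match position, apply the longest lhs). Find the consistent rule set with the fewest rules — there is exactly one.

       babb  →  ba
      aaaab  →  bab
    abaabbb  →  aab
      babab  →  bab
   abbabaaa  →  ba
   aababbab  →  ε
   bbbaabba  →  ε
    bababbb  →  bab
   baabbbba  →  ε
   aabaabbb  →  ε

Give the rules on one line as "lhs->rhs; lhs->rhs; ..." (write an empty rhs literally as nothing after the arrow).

aaa->b; aba->a; bb->

  | babb => ba
  | aaaab => bab
  | abaabbb => aabbb => aab
  | babab => bab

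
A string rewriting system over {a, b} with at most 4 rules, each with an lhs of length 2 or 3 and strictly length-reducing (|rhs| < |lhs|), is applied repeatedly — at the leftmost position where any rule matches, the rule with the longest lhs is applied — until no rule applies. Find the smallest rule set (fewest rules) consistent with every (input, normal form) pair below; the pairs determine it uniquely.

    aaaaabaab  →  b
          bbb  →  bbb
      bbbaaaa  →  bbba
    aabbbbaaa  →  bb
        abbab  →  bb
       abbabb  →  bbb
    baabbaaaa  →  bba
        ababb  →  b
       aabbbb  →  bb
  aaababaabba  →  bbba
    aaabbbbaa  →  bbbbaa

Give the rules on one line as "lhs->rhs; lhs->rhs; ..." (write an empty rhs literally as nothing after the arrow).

aaa->; ab->; bab->bb

  | aaaaabaab => aabaab => aaab => b
  | bbb
  | bbbaaaa => bbba
  | aabbbbaaa => abbbaaa => bbaaa => bb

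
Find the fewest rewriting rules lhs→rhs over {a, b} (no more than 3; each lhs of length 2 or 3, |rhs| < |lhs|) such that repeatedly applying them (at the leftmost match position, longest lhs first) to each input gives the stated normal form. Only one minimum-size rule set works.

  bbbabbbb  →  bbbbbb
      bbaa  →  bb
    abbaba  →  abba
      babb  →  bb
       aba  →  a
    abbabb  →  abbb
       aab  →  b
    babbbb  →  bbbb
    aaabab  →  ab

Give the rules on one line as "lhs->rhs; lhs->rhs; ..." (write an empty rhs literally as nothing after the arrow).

aa->; aba->a; bab->b

  | bbbabbbb => bbbbbb
  | bbaa => bb
  | abbaba => abba
  | babb => bb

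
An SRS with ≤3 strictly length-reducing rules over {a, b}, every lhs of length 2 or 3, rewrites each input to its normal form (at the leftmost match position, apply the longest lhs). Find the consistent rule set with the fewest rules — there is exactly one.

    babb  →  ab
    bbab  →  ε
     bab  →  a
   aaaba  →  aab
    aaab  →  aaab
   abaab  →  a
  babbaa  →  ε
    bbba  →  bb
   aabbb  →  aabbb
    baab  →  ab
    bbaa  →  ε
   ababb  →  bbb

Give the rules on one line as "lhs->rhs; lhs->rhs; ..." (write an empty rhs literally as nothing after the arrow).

aba->b; ba->; bab->a

  | babb => ab
  | bbab => ba => ε
  | bab => a
  | aaaba => aab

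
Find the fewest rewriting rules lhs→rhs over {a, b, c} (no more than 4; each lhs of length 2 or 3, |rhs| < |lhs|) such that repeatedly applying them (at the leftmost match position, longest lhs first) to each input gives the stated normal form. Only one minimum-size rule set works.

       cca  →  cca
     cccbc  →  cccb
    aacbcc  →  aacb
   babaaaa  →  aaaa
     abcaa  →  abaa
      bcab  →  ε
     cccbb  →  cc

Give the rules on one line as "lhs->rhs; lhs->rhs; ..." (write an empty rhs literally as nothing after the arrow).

bab->; bc->b; cbb->

  | cca
  | cccbc => cccb
  | aacbcc => aacbc => aacb
  | babaaaa => aaaa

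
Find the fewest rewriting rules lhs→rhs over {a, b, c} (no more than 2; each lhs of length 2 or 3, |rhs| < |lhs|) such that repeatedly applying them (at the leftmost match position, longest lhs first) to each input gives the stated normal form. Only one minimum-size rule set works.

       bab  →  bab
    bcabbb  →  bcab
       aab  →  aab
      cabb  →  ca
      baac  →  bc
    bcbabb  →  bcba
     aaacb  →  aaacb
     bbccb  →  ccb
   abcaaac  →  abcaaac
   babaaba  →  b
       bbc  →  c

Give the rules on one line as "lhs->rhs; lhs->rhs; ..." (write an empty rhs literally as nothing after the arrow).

  | bab
  | bcabbb => bcab
  | aab
  | cabb => ca

baa->b; bb->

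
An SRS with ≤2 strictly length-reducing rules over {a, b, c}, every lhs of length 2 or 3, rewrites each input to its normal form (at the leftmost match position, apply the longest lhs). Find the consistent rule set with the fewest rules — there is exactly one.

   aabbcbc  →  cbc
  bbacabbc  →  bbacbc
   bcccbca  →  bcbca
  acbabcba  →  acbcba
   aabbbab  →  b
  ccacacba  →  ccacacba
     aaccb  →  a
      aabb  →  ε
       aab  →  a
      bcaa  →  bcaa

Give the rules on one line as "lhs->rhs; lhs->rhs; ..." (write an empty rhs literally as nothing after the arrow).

ab->; ccb->b

  | aabbcbc => abcbc => cbc
  | bbacabbc => bbacbc
  | bcccbca => bcbca
  | acbabcba => acbcba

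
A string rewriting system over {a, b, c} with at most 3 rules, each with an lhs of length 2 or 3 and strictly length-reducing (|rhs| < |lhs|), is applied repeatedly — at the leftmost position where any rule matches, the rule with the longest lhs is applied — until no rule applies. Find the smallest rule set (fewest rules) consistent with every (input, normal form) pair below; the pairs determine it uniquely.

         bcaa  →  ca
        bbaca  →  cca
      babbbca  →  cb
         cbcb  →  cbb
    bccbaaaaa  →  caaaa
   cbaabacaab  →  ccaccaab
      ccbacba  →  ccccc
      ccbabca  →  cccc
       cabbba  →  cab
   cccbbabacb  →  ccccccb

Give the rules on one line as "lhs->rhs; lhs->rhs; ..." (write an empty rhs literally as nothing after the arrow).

  | bcaa => baa => ca
  | bbaca => cca
  | babbbca => cbbbca => cbbba => cbc => cb
  | cbcb => cbb

ba->c; bba->c; bc->b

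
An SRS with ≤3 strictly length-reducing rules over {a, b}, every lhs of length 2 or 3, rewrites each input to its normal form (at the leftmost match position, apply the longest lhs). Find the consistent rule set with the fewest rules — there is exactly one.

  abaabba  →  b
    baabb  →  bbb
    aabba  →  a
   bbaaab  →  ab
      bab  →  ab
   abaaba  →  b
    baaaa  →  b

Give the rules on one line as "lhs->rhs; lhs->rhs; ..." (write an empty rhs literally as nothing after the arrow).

  | abaabba => aaabba => babba => abba => aba => aa => b
  | baabb => aabb => bbb
  | aabba => bbba => bba => ba => a
  | bbaaab => baaab => aaab => bab => ab

aa->b; ba->a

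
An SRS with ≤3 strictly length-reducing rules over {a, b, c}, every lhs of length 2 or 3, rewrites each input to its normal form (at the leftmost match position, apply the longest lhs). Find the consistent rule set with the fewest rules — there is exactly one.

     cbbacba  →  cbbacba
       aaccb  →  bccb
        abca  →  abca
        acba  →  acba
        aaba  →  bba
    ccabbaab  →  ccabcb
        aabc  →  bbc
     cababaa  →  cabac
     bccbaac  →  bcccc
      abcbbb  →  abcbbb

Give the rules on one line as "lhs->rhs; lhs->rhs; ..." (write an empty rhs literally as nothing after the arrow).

aa->b; baa->c

  | cbbacba
  | aaccb => bccb
  | abca
  | acba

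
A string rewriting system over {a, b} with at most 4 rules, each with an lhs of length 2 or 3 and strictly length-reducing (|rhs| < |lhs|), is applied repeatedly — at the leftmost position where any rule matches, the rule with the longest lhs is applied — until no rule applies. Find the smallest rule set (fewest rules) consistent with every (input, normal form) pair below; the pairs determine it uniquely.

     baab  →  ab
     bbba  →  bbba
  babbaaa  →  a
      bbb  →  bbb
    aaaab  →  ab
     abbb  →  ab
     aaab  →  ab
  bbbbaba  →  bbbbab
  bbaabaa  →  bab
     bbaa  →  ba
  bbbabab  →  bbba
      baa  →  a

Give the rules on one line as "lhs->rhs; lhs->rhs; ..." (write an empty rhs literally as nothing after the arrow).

aa->a; aba->ab; abb->a; baa->a

  | baab => ab
  | bbba
  | babbaaa => baaaa => aaa => aa => a
  | bbb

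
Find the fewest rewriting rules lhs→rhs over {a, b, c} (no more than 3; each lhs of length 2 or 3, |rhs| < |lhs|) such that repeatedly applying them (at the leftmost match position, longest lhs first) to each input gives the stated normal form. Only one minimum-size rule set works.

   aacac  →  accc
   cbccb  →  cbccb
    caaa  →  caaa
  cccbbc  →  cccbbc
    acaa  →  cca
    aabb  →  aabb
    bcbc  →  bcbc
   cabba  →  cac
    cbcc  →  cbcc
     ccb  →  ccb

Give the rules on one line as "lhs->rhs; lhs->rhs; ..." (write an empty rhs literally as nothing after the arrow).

  | aacac => accc
  | cbccb
  | caaa
  | cccbbc

aca->cc; bba->c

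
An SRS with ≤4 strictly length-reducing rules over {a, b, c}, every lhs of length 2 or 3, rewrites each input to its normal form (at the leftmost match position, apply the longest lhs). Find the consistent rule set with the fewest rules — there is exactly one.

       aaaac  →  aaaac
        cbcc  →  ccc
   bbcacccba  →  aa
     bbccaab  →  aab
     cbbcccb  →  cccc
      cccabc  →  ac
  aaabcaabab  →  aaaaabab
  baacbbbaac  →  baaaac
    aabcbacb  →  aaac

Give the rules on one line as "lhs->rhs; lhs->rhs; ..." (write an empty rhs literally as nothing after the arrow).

  | aaaac
  | cbcc => ccc
  | bbcacccba => bcacccba => cacccba => acccba => accca => acca => aca => aa
  | bbccaab => bccaab => ccaab => caab => aab

bc->c; ca->a; cb->c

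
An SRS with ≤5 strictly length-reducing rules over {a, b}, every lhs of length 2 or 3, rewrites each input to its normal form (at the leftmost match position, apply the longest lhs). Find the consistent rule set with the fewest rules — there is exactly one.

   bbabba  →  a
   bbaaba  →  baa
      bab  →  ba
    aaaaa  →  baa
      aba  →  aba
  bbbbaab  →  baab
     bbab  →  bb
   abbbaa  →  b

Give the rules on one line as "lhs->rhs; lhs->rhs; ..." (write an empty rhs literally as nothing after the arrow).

  | bbabba => bbba => a
  | bbaaba => baba => baa
  | bab => ba
  | aaaaa => baa

aaa->b; bab->ba; bba->b; bbb->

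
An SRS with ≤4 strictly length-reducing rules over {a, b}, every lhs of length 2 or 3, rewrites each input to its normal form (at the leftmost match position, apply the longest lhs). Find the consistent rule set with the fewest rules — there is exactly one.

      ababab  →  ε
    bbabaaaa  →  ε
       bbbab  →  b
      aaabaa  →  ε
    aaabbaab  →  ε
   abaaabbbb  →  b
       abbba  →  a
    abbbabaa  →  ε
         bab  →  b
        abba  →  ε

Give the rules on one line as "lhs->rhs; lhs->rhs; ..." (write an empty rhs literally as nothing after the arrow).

aa->; ab->; ba->; bb->

  | ababab => abab => ab => ε
  | bbabaaaa => abaaaa => aaaa => aa => ε
  | bbbab => bab => b
  | aaabaa => abaa => aa => ε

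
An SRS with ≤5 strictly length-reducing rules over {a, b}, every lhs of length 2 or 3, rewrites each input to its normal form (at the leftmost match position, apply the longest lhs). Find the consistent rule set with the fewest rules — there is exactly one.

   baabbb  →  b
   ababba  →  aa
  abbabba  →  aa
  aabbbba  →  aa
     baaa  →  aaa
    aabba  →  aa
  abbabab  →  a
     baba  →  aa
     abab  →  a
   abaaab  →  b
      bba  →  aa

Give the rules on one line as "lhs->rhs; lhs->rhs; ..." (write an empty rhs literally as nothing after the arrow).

ab->b; ba->a; bab->ba; bb->a

  | baabbb => aabbb => abbb => bbb => ab => b
  | ababba => babba => baba => baa => aa
  | abbabba => bbabba => aabba => abba => bba => aa
  | aabbbba => abbbba => bbbba => abba => bba => aa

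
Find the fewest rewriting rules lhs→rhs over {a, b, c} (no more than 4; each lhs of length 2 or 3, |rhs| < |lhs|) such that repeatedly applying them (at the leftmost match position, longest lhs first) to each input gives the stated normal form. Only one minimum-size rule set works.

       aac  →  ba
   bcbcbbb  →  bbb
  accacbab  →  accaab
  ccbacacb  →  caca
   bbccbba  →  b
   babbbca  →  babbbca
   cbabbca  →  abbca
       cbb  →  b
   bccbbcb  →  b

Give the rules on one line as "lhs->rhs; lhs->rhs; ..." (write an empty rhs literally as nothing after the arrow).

aac->ba; bba->b; cb->

  | aac => ba
  | bcbcbbb => bcbbb => bbb
  | accacbab => accaab
  | ccbacacb => cacacb => caca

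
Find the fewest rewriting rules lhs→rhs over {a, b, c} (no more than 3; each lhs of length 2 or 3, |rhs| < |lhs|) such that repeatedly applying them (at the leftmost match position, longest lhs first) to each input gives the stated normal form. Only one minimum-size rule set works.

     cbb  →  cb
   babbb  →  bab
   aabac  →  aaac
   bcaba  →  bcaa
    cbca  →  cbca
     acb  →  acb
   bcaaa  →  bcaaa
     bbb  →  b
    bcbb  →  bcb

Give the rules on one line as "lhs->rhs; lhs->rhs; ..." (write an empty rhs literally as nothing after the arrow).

  | cbb => cb
  | babbb => babb => bab
  | aabac => aaac
  | bcaba => bcaa

aba->aa; bb->b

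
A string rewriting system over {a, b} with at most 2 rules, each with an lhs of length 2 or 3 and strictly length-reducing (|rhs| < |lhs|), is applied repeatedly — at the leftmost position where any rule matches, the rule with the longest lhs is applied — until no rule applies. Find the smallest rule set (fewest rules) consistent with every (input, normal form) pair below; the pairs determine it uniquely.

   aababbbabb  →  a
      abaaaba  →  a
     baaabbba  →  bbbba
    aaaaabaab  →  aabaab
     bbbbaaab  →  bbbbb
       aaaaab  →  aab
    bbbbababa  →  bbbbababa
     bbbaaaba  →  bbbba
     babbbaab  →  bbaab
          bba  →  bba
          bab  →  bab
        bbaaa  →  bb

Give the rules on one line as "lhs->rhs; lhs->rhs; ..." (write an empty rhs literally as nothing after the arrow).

aaa->; abb->

  | aababbbabb => aabbabb => aabb => a
  | abaaaba => abba => a
  | baaabbba => bbbba
  | aaaaabaab => aabaab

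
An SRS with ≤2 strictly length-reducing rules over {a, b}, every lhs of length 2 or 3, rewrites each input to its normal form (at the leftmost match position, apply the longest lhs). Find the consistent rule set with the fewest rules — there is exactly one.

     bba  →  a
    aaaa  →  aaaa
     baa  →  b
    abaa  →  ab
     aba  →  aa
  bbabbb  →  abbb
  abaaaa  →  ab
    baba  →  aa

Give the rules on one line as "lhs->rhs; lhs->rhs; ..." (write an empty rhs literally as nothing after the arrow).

  | bba => ba => a
  | aaaa
  | baa => b
  | abaa => ab

ba->a; baa->b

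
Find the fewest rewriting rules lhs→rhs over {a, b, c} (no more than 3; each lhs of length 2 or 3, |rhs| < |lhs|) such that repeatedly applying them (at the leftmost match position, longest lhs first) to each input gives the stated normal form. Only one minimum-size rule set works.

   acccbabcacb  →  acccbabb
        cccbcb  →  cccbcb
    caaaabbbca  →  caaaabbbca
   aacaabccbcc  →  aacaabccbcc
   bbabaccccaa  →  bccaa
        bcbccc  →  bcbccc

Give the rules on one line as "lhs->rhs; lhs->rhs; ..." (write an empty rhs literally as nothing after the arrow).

  | acccbabcacb => acccbabb
  | cccbcb
  | caaaabbbca
  | aacaabccbcc

bac->; cac->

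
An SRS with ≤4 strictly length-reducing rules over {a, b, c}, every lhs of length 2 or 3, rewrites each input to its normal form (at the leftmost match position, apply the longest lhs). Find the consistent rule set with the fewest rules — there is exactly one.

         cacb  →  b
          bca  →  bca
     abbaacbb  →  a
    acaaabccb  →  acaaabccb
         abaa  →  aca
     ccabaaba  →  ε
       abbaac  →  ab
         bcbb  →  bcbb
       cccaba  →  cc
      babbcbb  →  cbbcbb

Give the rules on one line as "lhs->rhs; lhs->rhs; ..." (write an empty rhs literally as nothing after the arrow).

  | cacb => b
  | bca
  | abbaacbb => abcacbb => abbb => a
  | acaaabccb

ba->c; bbb->; cac->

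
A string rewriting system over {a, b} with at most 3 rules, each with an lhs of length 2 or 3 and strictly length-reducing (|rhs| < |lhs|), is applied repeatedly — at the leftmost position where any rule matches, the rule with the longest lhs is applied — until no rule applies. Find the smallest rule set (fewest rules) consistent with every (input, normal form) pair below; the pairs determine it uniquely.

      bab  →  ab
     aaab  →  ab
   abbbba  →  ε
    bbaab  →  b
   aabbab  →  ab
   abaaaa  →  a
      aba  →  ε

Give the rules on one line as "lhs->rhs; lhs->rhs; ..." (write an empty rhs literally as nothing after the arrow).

  | bab => ab
  | aaab => ab
  | abbbba => abbba => abba => aba => aa => ε
  | bbaab => baab => aab => b

aa->; ba->a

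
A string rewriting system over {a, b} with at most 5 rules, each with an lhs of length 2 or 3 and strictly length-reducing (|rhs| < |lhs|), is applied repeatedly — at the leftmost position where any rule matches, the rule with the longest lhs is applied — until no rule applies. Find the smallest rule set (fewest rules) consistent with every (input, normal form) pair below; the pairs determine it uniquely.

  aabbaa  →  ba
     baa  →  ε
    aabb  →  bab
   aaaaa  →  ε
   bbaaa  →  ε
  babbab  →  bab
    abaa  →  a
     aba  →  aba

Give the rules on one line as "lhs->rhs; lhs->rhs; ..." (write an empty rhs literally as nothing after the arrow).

aa->b; aab->ba; bb->; bba->bb

  | aabbaa => babaa => babb => ba
  | baa => bb => ε
  | aabb => bab
  | aaaaa => baaa => bba => bb => ε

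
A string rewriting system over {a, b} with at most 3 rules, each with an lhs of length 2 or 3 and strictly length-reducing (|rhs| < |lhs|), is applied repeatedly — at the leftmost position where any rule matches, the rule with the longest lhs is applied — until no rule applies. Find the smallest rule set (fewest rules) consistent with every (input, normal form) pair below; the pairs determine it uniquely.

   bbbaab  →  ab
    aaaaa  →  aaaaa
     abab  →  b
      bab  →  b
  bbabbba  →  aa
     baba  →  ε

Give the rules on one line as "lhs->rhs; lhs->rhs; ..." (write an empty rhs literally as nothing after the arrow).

  | bbbaab => abaab => ab
  | aaaaa
  | abab => b
  | bab => b

aba->; ba->; bb->a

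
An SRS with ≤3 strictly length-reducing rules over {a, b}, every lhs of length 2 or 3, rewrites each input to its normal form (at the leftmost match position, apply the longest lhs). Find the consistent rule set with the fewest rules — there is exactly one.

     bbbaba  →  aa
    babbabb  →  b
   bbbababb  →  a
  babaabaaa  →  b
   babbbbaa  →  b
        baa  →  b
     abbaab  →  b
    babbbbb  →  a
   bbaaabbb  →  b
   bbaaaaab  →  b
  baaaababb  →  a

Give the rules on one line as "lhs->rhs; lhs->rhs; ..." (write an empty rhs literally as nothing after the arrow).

  | bbbaba => ababa => baba => bba => aa
  | babbabb => bbbabb => ababb => babb => bbb => ab => b
  | bbbababb => abababb => bababb => bbabb => aabb => abb => bb => a
  | babaabaaa => bbaabaaa => aaabaaa => aabaaa => abaaa => baaa => baa => ba => b

ab->b; ba->b; bb->a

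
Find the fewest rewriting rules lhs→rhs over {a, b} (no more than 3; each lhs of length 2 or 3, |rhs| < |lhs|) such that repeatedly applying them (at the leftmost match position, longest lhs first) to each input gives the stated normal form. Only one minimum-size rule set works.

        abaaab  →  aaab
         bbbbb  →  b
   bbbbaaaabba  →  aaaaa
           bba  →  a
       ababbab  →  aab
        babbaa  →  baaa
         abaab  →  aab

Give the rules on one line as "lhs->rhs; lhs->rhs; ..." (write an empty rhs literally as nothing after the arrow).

aba->a; bb->

  | abaaab => aaab
  | bbbbb => bbb => b
  | bbbbaaaabba => bbaaaabba => aaaabba => aaaaa
  | bba => a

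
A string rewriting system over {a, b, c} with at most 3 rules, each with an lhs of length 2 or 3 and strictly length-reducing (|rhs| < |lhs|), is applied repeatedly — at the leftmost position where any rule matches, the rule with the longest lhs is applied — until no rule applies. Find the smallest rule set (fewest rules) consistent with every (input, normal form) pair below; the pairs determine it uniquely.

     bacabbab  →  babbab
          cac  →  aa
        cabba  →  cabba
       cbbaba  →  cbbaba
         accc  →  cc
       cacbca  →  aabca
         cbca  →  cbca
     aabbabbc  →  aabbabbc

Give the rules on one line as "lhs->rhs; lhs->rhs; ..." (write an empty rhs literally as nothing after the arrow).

ac->; cac->aa

  | bacabbab => babbab
  | cac => aa
  | cabba
  | cbbaba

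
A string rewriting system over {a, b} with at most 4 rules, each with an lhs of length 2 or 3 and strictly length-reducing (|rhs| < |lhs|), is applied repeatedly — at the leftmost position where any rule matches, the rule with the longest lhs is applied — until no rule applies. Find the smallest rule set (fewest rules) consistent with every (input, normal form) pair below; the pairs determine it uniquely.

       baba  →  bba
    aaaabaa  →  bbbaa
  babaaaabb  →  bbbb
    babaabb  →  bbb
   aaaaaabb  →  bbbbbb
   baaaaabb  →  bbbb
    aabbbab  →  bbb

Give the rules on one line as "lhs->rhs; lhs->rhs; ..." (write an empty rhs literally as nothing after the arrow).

  | baba => bba
  | aaaabaa => bbabaa => bbbaa
  | babaaaabb => bbaaaabb => bbbbabb => bbbb
  | babaabb => bbaabb => bbb

aaa->bb; aab->; ab->b; abb->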